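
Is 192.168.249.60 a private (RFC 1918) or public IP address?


RFC 1918 private ranges:
  10.0.0.0/8 (10.0.0.0 - 10.255.255.255)
  172.16.0.0/12 (172.16.0.0 - 172.31.255.255)
  192.168.0.0/16 (192.168.0.0 - 192.168.255.255)
Private (in 192.168.0.0/16)


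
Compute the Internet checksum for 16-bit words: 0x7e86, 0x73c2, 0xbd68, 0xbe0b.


Sum all words (with carry folding):
+ 0x7e86 = 0x7e86
+ 0x73c2 = 0xf248
+ 0xbd68 = 0xafb1
+ 0xbe0b = 0x6dbd
One's complement: ~0x6dbd
Checksum = 0x9242


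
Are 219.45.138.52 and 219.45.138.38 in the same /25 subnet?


Mask: 255.255.255.128
219.45.138.52 AND mask = 219.45.138.0
219.45.138.38 AND mask = 219.45.138.0
Yes, same subnet (219.45.138.0)


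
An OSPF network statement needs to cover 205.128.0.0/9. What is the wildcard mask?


Subnet mask: 255.128.0.0
Wildcard = 255.255.255.255 - subnet mask
255 - 255 = 0
255 - 128 = 127
255 - 0 = 255
255 - 0 = 255
Wildcard: 0.127.255.255


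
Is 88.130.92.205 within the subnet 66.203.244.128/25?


Subnet network: 66.203.244.128
Test IP AND mask: 88.130.92.128
No, 88.130.92.205 is not in 66.203.244.128/25


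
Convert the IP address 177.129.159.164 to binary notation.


177 = 10110001
129 = 10000001
159 = 10011111
164 = 10100100
Binary: 10110001.10000001.10011111.10100100


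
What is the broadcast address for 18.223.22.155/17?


Network: 18.223.0.0/17
Host bits = 15
Set all host bits to 1:
Broadcast: 18.223.127.255


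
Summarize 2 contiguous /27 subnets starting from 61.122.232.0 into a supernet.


Original prefix: /27
Number of subnets: 2 = 2^1
New prefix = 27 - 1 = 26
Supernet: 61.122.232.0/26


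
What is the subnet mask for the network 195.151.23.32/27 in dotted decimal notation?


/27 means 27 network bits, 5 host bits
Binary: 11111111111111111111111111100000
Mask: 255.255.255.224


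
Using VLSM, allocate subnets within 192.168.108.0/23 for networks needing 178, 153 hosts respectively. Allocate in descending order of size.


178 hosts -> /24 (254 usable): 192.168.108.0/24
153 hosts -> /24 (254 usable): 192.168.109.0/24
Allocation: 192.168.108.0/24 (178 hosts, 254 usable); 192.168.109.0/24 (153 hosts, 254 usable)


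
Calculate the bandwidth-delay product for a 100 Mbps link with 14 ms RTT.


BDP = bandwidth * RTT
= 100 Mbps * 14 ms
= 100 * 1e6 * 14 / 1000 bits
= 1400000 bits
= 175000 bytes
= 170.8984 KB
BDP = 1400000 bits (175000 bytes)


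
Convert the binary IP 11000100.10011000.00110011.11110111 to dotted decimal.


11000100 = 196
10011000 = 152
00110011 = 51
11110111 = 247
IP: 196.152.51.247


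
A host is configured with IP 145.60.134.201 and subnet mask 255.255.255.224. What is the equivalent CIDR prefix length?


Binary: 11111111.11111111.11111111.11100000
Count leading 1s
Prefix: /27


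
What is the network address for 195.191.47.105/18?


IP:   11000011.10111111.00101111.01101001
Mask: 11111111.11111111.11000000.00000000
AND operation:
Net:  11000011.10111111.00000000.00000000
Network: 195.191.0.0/18


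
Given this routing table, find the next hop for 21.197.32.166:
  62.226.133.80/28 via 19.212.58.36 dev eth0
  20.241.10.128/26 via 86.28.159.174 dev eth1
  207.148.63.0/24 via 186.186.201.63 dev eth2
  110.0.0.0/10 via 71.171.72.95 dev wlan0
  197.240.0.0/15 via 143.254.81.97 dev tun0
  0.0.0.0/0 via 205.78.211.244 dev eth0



Longest prefix match for 21.197.32.166:
  /28 62.226.133.80: no
  /26 20.241.10.128: no
  /24 207.148.63.0: no
  /10 110.0.0.0: no
  /15 197.240.0.0: no
  /0 0.0.0.0: MATCH
Selected: next-hop 205.78.211.244 via eth0 (matched /0)


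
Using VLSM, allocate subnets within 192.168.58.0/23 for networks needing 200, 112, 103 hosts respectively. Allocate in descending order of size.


200 hosts -> /24 (254 usable): 192.168.58.0/24
112 hosts -> /25 (126 usable): 192.168.59.0/25
103 hosts -> /25 (126 usable): 192.168.59.128/25
Allocation: 192.168.58.0/24 (200 hosts, 254 usable); 192.168.59.0/25 (112 hosts, 126 usable); 192.168.59.128/25 (103 hosts, 126 usable)


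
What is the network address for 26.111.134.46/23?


IP:   00011010.01101111.10000110.00101110
Mask: 11111111.11111111.11111110.00000000
AND operation:
Net:  00011010.01101111.10000110.00000000
Network: 26.111.134.0/23


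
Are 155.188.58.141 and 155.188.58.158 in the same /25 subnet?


Mask: 255.255.255.128
155.188.58.141 AND mask = 155.188.58.128
155.188.58.158 AND mask = 155.188.58.128
Yes, same subnet (155.188.58.128)


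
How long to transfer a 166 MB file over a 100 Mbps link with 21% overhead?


Effective throughput = 100 * (1 - 21/100) = 79 Mbps
File size in Mb = 166 * 8 = 1328 Mb
Time = 1328 / 79
Time = 16.8101 seconds


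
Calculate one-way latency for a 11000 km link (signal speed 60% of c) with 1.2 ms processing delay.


Speed = 0.6 * 3e5 km/s = 180000 km/s
Propagation delay = 11000 / 180000 = 0.0611 s = 61.1111 ms
Processing delay = 1.2 ms
Total one-way latency = 62.3111 ms


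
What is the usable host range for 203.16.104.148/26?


Network: 203.16.104.128
Broadcast: 203.16.104.191
First usable = network + 1
Last usable = broadcast - 1
Range: 203.16.104.129 to 203.16.104.190


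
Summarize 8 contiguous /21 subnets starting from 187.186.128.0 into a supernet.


Original prefix: /21
Number of subnets: 8 = 2^3
New prefix = 21 - 3 = 18
Supernet: 187.186.128.0/18


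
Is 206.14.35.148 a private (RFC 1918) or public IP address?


RFC 1918 private ranges:
  10.0.0.0/8 (10.0.0.0 - 10.255.255.255)
  172.16.0.0/12 (172.16.0.0 - 172.31.255.255)
  192.168.0.0/16 (192.168.0.0 - 192.168.255.255)
Public (not in any RFC 1918 range)


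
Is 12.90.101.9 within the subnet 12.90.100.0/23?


Subnet network: 12.90.100.0
Test IP AND mask: 12.90.100.0
Yes, 12.90.101.9 is in 12.90.100.0/23


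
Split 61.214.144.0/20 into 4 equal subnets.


New prefix = 20 + 2 = 22
Each subnet has 1024 addresses
  61.214.144.0/22
  61.214.148.0/22
  61.214.152.0/22
  61.214.156.0/22
Subnets: 61.214.144.0/22, 61.214.148.0/22, 61.214.152.0/22, 61.214.156.0/22


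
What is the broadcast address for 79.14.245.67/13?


Network: 79.8.0.0/13
Host bits = 19
Set all host bits to 1:
Broadcast: 79.15.255.255


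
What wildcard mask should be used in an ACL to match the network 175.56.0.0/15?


Subnet mask: 255.254.0.0
Wildcard = 255.255.255.255 - subnet mask
255 - 255 = 0
255 - 254 = 1
255 - 0 = 255
255 - 0 = 255
Wildcard: 0.1.255.255


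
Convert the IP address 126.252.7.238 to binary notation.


126 = 01111110
252 = 11111100
7 = 00000111
238 = 11101110
Binary: 01111110.11111100.00000111.11101110


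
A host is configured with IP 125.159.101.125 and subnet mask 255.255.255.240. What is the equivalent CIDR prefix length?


Binary: 11111111.11111111.11111111.11110000
Count leading 1s
Prefix: /28


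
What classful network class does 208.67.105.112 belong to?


First octet: 208
Binary: 11010000
110xxxxx -> Class C (192-223)
Class C, default mask 255.255.255.0 (/24)


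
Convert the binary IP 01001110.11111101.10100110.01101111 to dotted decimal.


01001110 = 78
11111101 = 253
10100110 = 166
01101111 = 111
IP: 78.253.166.111


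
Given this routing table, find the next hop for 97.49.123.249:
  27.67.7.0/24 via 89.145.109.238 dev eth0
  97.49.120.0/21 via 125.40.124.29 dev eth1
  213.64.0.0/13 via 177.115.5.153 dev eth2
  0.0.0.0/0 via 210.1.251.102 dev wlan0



Longest prefix match for 97.49.123.249:
  /24 27.67.7.0: no
  /21 97.49.120.0: MATCH
  /13 213.64.0.0: no
  /0 0.0.0.0: MATCH
Selected: next-hop 125.40.124.29 via eth1 (matched /21)


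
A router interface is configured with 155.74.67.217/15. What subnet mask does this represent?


/15 means 15 network bits, 17 host bits
Binary: 11111111111111100000000000000000
Mask: 255.254.0.0


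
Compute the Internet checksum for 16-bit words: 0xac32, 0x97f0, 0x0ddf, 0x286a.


Sum all words (with carry folding):
+ 0xac32 = 0xac32
+ 0x97f0 = 0x4423
+ 0x0ddf = 0x5202
+ 0x286a = 0x7a6c
One's complement: ~0x7a6c
Checksum = 0x8593


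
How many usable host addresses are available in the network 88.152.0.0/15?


Host bits = 32 - 15 = 17
Total addresses = 2^17 = 131072
Usable = total - 2 (network and broadcast)
Usable hosts: 131070


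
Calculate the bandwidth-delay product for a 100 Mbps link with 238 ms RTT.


BDP = bandwidth * RTT
= 100 Mbps * 238 ms
= 100 * 1e6 * 238 / 1000 bits
= 23800000 bits
= 2975000 bytes
= 2905.2734 KB
BDP = 23800000 bits (2975000 bytes)


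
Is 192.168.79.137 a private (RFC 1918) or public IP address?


RFC 1918 private ranges:
  10.0.0.0/8 (10.0.0.0 - 10.255.255.255)
  172.16.0.0/12 (172.16.0.0 - 172.31.255.255)
  192.168.0.0/16 (192.168.0.0 - 192.168.255.255)
Private (in 192.168.0.0/16)


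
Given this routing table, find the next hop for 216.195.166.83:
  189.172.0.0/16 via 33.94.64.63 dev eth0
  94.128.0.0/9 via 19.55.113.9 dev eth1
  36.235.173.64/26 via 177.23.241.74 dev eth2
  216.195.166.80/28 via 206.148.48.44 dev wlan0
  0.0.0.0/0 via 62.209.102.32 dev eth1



Longest prefix match for 216.195.166.83:
  /16 189.172.0.0: no
  /9 94.128.0.0: no
  /26 36.235.173.64: no
  /28 216.195.166.80: MATCH
  /0 0.0.0.0: MATCH
Selected: next-hop 206.148.48.44 via wlan0 (matched /28)


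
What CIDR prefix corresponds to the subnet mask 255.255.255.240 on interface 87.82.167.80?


Binary: 11111111.11111111.11111111.11110000
Count leading 1s
Prefix: /28


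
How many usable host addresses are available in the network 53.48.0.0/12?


Host bits = 32 - 12 = 20
Total addresses = 2^20 = 1048576
Usable = total - 2 (network and broadcast)
Usable hosts: 1048574


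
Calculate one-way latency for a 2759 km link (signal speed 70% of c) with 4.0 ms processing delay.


Speed = 0.7 * 3e5 km/s = 210000 km/s
Propagation delay = 2759 / 210000 = 0.0131 s = 13.1381 ms
Processing delay = 4.0 ms
Total one-way latency = 17.1381 ms


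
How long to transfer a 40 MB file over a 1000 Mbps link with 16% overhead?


Effective throughput = 1000 * (1 - 16/100) = 840 Mbps
File size in Mb = 40 * 8 = 320 Mb
Time = 320 / 840
Time = 0.381 seconds


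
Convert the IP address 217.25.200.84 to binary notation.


217 = 11011001
25 = 00011001
200 = 11001000
84 = 01010100
Binary: 11011001.00011001.11001000.01010100


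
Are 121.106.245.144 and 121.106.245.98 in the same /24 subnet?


Mask: 255.255.255.0
121.106.245.144 AND mask = 121.106.245.0
121.106.245.98 AND mask = 121.106.245.0
Yes, same subnet (121.106.245.0)


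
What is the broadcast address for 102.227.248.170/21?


Network: 102.227.248.0/21
Host bits = 11
Set all host bits to 1:
Broadcast: 102.227.255.255


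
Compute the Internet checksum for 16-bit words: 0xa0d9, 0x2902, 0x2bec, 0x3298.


Sum all words (with carry folding):
+ 0xa0d9 = 0xa0d9
+ 0x2902 = 0xc9db
+ 0x2bec = 0xf5c7
+ 0x3298 = 0x2860
One's complement: ~0x2860
Checksum = 0xd79f


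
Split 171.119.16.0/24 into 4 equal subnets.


New prefix = 24 + 2 = 26
Each subnet has 64 addresses
  171.119.16.0/26
  171.119.16.64/26
  171.119.16.128/26
  171.119.16.192/26
Subnets: 171.119.16.0/26, 171.119.16.64/26, 171.119.16.128/26, 171.119.16.192/26


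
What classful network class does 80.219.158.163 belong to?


First octet: 80
Binary: 01010000
0xxxxxxx -> Class A (1-126)
Class A, default mask 255.0.0.0 (/8)


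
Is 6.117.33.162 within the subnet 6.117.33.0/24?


Subnet network: 6.117.33.0
Test IP AND mask: 6.117.33.0
Yes, 6.117.33.162 is in 6.117.33.0/24


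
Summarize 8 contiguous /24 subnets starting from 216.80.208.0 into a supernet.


Original prefix: /24
Number of subnets: 8 = 2^3
New prefix = 24 - 3 = 21
Supernet: 216.80.208.0/21


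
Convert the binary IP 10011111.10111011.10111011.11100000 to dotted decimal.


10011111 = 159
10111011 = 187
10111011 = 187
11100000 = 224
IP: 159.187.187.224


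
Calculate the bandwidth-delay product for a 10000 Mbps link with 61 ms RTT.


BDP = bandwidth * RTT
= 10000 Mbps * 61 ms
= 10000 * 1e6 * 61 / 1000 bits
= 610000000 bits
= 76250000 bytes
= 74462.8906 KB
BDP = 610000000 bits (76250000 bytes)


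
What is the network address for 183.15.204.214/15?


IP:   10110111.00001111.11001100.11010110
Mask: 11111111.11111110.00000000.00000000
AND operation:
Net:  10110111.00001110.00000000.00000000
Network: 183.14.0.0/15


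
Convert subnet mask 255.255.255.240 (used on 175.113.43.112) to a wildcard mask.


Subnet mask: 255.255.255.240
Wildcard = 255.255.255.255 - subnet mask
255 - 255 = 0
255 - 255 = 0
255 - 255 = 0
255 - 240 = 15
Wildcard: 0.0.0.15


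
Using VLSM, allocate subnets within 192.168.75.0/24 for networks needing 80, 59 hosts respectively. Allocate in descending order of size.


80 hosts -> /25 (126 usable): 192.168.75.0/25
59 hosts -> /26 (62 usable): 192.168.75.128/26
Allocation: 192.168.75.0/25 (80 hosts, 126 usable); 192.168.75.128/26 (59 hosts, 62 usable)


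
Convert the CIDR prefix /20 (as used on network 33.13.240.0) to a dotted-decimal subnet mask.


/20 means 20 network bits, 12 host bits
Binary: 11111111111111111111000000000000
Mask: 255.255.240.0


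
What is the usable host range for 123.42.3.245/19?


Network: 123.42.0.0
Broadcast: 123.42.31.255
First usable = network + 1
Last usable = broadcast - 1
Range: 123.42.0.1 to 123.42.31.254


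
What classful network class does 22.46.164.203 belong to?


First octet: 22
Binary: 00010110
0xxxxxxx -> Class A (1-126)
Class A, default mask 255.0.0.0 (/8)


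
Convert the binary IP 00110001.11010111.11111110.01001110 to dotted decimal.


00110001 = 49
11010111 = 215
11111110 = 254
01001110 = 78
IP: 49.215.254.78


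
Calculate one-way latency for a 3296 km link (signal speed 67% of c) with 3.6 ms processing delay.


Speed = 0.67 * 3e5 km/s = 201000 km/s
Propagation delay = 3296 / 201000 = 0.0164 s = 16.398 ms
Processing delay = 3.6 ms
Total one-way latency = 19.998 ms


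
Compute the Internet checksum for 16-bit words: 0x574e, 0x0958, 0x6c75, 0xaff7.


Sum all words (with carry folding):
+ 0x574e = 0x574e
+ 0x0958 = 0x60a6
+ 0x6c75 = 0xcd1b
+ 0xaff7 = 0x7d13
One's complement: ~0x7d13
Checksum = 0x82ec


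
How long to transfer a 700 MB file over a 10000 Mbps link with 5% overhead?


Effective throughput = 10000 * (1 - 5/100) = 9500 Mbps
File size in Mb = 700 * 8 = 5600 Mb
Time = 5600 / 9500
Time = 0.5895 seconds


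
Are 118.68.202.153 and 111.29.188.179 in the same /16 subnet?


Mask: 255.255.0.0
118.68.202.153 AND mask = 118.68.0.0
111.29.188.179 AND mask = 111.29.0.0
No, different subnets (118.68.0.0 vs 111.29.0.0)


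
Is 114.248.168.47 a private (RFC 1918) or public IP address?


RFC 1918 private ranges:
  10.0.0.0/8 (10.0.0.0 - 10.255.255.255)
  172.16.0.0/12 (172.16.0.0 - 172.31.255.255)
  192.168.0.0/16 (192.168.0.0 - 192.168.255.255)
Public (not in any RFC 1918 range)


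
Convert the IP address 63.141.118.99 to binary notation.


63 = 00111111
141 = 10001101
118 = 01110110
99 = 01100011
Binary: 00111111.10001101.01110110.01100011


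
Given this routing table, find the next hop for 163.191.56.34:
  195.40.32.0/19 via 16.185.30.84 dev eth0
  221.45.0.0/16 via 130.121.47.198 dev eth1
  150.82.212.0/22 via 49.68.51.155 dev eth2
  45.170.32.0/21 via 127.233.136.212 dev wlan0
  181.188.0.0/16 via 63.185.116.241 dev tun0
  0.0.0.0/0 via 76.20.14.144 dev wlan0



Longest prefix match for 163.191.56.34:
  /19 195.40.32.0: no
  /16 221.45.0.0: no
  /22 150.82.212.0: no
  /21 45.170.32.0: no
  /16 181.188.0.0: no
  /0 0.0.0.0: MATCH
Selected: next-hop 76.20.14.144 via wlan0 (matched /0)


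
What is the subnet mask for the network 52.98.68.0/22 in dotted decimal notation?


/22 means 22 network bits, 10 host bits
Binary: 11111111111111111111110000000000
Mask: 255.255.252.0


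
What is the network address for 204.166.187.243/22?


IP:   11001100.10100110.10111011.11110011
Mask: 11111111.11111111.11111100.00000000
AND operation:
Net:  11001100.10100110.10111000.00000000
Network: 204.166.184.0/22


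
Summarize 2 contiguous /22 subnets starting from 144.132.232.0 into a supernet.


Original prefix: /22
Number of subnets: 2 = 2^1
New prefix = 22 - 1 = 21
Supernet: 144.132.232.0/21


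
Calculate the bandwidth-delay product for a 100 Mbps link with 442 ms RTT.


BDP = bandwidth * RTT
= 100 Mbps * 442 ms
= 100 * 1e6 * 442 / 1000 bits
= 44200000 bits
= 5525000 bytes
= 5395.5078 KB
BDP = 44200000 bits (5525000 bytes)


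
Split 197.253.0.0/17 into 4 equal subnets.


New prefix = 17 + 2 = 19
Each subnet has 8192 addresses
  197.253.0.0/19
  197.253.32.0/19
  197.253.64.0/19
  197.253.96.0/19
Subnets: 197.253.0.0/19, 197.253.32.0/19, 197.253.64.0/19, 197.253.96.0/19


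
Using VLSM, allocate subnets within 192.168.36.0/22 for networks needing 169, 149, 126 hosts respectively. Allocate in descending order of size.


169 hosts -> /24 (254 usable): 192.168.36.0/24
149 hosts -> /24 (254 usable): 192.168.37.0/24
126 hosts -> /25 (126 usable): 192.168.38.0/25
Allocation: 192.168.36.0/24 (169 hosts, 254 usable); 192.168.37.0/24 (149 hosts, 254 usable); 192.168.38.0/25 (126 hosts, 126 usable)


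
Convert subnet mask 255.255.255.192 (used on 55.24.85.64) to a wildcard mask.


Subnet mask: 255.255.255.192
Wildcard = 255.255.255.255 - subnet mask
255 - 255 = 0
255 - 255 = 0
255 - 255 = 0
255 - 192 = 63
Wildcard: 0.0.0.63


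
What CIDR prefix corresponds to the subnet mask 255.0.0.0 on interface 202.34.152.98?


Binary: 11111111.00000000.00000000.00000000
Count leading 1s
Prefix: /8


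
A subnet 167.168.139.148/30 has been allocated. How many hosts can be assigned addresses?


Host bits = 32 - 30 = 2
Total addresses = 2^2 = 4
Usable = total - 2 (network and broadcast)
Usable hosts: 2


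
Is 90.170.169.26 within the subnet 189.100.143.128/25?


Subnet network: 189.100.143.128
Test IP AND mask: 90.170.169.0
No, 90.170.169.26 is not in 189.100.143.128/25


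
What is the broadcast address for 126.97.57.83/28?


Network: 126.97.57.80/28
Host bits = 4
Set all host bits to 1:
Broadcast: 126.97.57.95


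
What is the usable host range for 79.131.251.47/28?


Network: 79.131.251.32
Broadcast: 79.131.251.47
First usable = network + 1
Last usable = broadcast - 1
Range: 79.131.251.33 to 79.131.251.46


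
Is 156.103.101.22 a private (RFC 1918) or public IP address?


RFC 1918 private ranges:
  10.0.0.0/8 (10.0.0.0 - 10.255.255.255)
  172.16.0.0/12 (172.16.0.0 - 172.31.255.255)
  192.168.0.0/16 (192.168.0.0 - 192.168.255.255)
Public (not in any RFC 1918 range)


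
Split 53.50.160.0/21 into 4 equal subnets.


New prefix = 21 + 2 = 23
Each subnet has 512 addresses
  53.50.160.0/23
  53.50.162.0/23
  53.50.164.0/23
  53.50.166.0/23
Subnets: 53.50.160.0/23, 53.50.162.0/23, 53.50.164.0/23, 53.50.166.0/23


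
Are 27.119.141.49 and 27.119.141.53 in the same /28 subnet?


Mask: 255.255.255.240
27.119.141.49 AND mask = 27.119.141.48
27.119.141.53 AND mask = 27.119.141.48
Yes, same subnet (27.119.141.48)


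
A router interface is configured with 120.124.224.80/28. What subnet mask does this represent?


/28 means 28 network bits, 4 host bits
Binary: 11111111111111111111111111110000
Mask: 255.255.255.240


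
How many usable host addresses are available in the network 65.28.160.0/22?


Host bits = 32 - 22 = 10
Total addresses = 2^10 = 1024
Usable = total - 2 (network and broadcast)
Usable hosts: 1022


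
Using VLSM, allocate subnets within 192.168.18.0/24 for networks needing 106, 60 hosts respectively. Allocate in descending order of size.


106 hosts -> /25 (126 usable): 192.168.18.0/25
60 hosts -> /26 (62 usable): 192.168.18.128/26
Allocation: 192.168.18.0/25 (106 hosts, 126 usable); 192.168.18.128/26 (60 hosts, 62 usable)


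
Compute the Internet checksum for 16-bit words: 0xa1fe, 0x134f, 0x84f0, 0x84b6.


Sum all words (with carry folding):
+ 0xa1fe = 0xa1fe
+ 0x134f = 0xb54d
+ 0x84f0 = 0x3a3e
+ 0x84b6 = 0xbef4
One's complement: ~0xbef4
Checksum = 0x410b


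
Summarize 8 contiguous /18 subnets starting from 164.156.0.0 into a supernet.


Original prefix: /18
Number of subnets: 8 = 2^3
New prefix = 18 - 3 = 15
Supernet: 164.156.0.0/15


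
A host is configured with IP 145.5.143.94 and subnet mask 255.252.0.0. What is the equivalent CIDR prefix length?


Binary: 11111111.11111100.00000000.00000000
Count leading 1s
Prefix: /14


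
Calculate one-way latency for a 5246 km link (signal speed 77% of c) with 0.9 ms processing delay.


Speed = 0.77 * 3e5 km/s = 231000 km/s
Propagation delay = 5246 / 231000 = 0.0227 s = 22.71 ms
Processing delay = 0.9 ms
Total one-way latency = 23.61 ms


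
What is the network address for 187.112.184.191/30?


IP:   10111011.01110000.10111000.10111111
Mask: 11111111.11111111.11111111.11111100
AND operation:
Net:  10111011.01110000.10111000.10111100
Network: 187.112.184.188/30


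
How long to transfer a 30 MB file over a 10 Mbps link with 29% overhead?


Effective throughput = 10 * (1 - 29/100) = 7.1 Mbps
File size in Mb = 30 * 8 = 240 Mb
Time = 240 / 7.1
Time = 33.8028 seconds


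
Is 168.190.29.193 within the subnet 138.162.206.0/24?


Subnet network: 138.162.206.0
Test IP AND mask: 168.190.29.0
No, 168.190.29.193 is not in 138.162.206.0/24


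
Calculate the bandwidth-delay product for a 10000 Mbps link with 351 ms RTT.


BDP = bandwidth * RTT
= 10000 Mbps * 351 ms
= 10000 * 1e6 * 351 / 1000 bits
= 3510000000 bits
= 438750000 bytes
= 428466.7969 KB
BDP = 3510000000 bits (438750000 bytes)


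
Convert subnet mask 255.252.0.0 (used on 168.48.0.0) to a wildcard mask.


Subnet mask: 255.252.0.0
Wildcard = 255.255.255.255 - subnet mask
255 - 255 = 0
255 - 252 = 3
255 - 0 = 255
255 - 0 = 255
Wildcard: 0.3.255.255


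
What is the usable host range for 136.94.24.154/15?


Network: 136.94.0.0
Broadcast: 136.95.255.255
First usable = network + 1
Last usable = broadcast - 1
Range: 136.94.0.1 to 136.95.255.254


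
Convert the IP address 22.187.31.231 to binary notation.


22 = 00010110
187 = 10111011
31 = 00011111
231 = 11100111
Binary: 00010110.10111011.00011111.11100111


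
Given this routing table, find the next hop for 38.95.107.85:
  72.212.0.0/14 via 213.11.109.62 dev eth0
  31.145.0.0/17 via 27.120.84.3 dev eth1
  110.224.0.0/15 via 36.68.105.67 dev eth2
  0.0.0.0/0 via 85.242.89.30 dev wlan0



Longest prefix match for 38.95.107.85:
  /14 72.212.0.0: no
  /17 31.145.0.0: no
  /15 110.224.0.0: no
  /0 0.0.0.0: MATCH
Selected: next-hop 85.242.89.30 via wlan0 (matched /0)


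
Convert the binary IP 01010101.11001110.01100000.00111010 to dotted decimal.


01010101 = 85
11001110 = 206
01100000 = 96
00111010 = 58
IP: 85.206.96.58


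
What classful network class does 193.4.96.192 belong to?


First octet: 193
Binary: 11000001
110xxxxx -> Class C (192-223)
Class C, default mask 255.255.255.0 (/24)


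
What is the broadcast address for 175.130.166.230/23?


Network: 175.130.166.0/23
Host bits = 9
Set all host bits to 1:
Broadcast: 175.130.167.255


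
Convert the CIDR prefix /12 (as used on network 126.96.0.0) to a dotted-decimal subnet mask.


/12 means 12 network bits, 20 host bits
Binary: 11111111111100000000000000000000
Mask: 255.240.0.0


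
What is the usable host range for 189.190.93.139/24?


Network: 189.190.93.0
Broadcast: 189.190.93.255
First usable = network + 1
Last usable = broadcast - 1
Range: 189.190.93.1 to 189.190.93.254


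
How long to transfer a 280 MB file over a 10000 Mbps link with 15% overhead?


Effective throughput = 10000 * (1 - 15/100) = 8500 Mbps
File size in Mb = 280 * 8 = 2240 Mb
Time = 2240 / 8500
Time = 0.2635 seconds


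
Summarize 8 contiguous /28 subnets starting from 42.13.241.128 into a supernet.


Original prefix: /28
Number of subnets: 8 = 2^3
New prefix = 28 - 3 = 25
Supernet: 42.13.241.128/25


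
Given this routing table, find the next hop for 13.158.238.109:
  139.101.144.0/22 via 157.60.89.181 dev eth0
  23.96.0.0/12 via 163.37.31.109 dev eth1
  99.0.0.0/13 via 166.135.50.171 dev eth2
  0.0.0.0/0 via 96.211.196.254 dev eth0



Longest prefix match for 13.158.238.109:
  /22 139.101.144.0: no
  /12 23.96.0.0: no
  /13 99.0.0.0: no
  /0 0.0.0.0: MATCH
Selected: next-hop 96.211.196.254 via eth0 (matched /0)


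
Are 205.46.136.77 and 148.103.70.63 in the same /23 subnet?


Mask: 255.255.254.0
205.46.136.77 AND mask = 205.46.136.0
148.103.70.63 AND mask = 148.103.70.0
No, different subnets (205.46.136.0 vs 148.103.70.0)


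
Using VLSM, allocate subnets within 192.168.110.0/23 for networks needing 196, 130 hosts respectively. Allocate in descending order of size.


196 hosts -> /24 (254 usable): 192.168.110.0/24
130 hosts -> /24 (254 usable): 192.168.111.0/24
Allocation: 192.168.110.0/24 (196 hosts, 254 usable); 192.168.111.0/24 (130 hosts, 254 usable)


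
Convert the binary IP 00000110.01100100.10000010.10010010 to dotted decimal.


00000110 = 6
01100100 = 100
10000010 = 130
10010010 = 146
IP: 6.100.130.146


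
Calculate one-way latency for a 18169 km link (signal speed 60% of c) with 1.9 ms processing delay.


Speed = 0.6 * 3e5 km/s = 180000 km/s
Propagation delay = 18169 / 180000 = 0.1009 s = 100.9389 ms
Processing delay = 1.9 ms
Total one-way latency = 102.8389 ms


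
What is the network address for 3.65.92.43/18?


IP:   00000011.01000001.01011100.00101011
Mask: 11111111.11111111.11000000.00000000
AND operation:
Net:  00000011.01000001.01000000.00000000
Network: 3.65.64.0/18


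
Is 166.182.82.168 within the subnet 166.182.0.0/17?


Subnet network: 166.182.0.0
Test IP AND mask: 166.182.0.0
Yes, 166.182.82.168 is in 166.182.0.0/17


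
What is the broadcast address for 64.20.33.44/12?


Network: 64.16.0.0/12
Host bits = 20
Set all host bits to 1:
Broadcast: 64.31.255.255


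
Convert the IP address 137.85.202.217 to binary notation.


137 = 10001001
85 = 01010101
202 = 11001010
217 = 11011001
Binary: 10001001.01010101.11001010.11011001


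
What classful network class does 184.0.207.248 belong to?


First octet: 184
Binary: 10111000
10xxxxxx -> Class B (128-191)
Class B, default mask 255.255.0.0 (/16)


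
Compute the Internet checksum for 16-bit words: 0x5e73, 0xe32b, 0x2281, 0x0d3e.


Sum all words (with carry folding):
+ 0x5e73 = 0x5e73
+ 0xe32b = 0x419f
+ 0x2281 = 0x6420
+ 0x0d3e = 0x715e
One's complement: ~0x715e
Checksum = 0x8ea1


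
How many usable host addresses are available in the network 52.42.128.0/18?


Host bits = 32 - 18 = 14
Total addresses = 2^14 = 16384
Usable = total - 2 (network and broadcast)
Usable hosts: 16382


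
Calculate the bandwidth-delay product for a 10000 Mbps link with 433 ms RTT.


BDP = bandwidth * RTT
= 10000 Mbps * 433 ms
= 10000 * 1e6 * 433 / 1000 bits
= 4330000000 bits
= 541250000 bytes
= 528564.4531 KB
BDP = 4330000000 bits (541250000 bytes)


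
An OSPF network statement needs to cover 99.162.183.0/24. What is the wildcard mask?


Subnet mask: 255.255.255.0
Wildcard = 255.255.255.255 - subnet mask
255 - 255 = 0
255 - 255 = 0
255 - 255 = 0
255 - 0 = 255
Wildcard: 0.0.0.255


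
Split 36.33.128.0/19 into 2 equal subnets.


New prefix = 19 + 1 = 20
Each subnet has 4096 addresses
  36.33.128.0/20
  36.33.144.0/20
Subnets: 36.33.128.0/20, 36.33.144.0/20


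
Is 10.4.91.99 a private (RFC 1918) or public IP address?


RFC 1918 private ranges:
  10.0.0.0/8 (10.0.0.0 - 10.255.255.255)
  172.16.0.0/12 (172.16.0.0 - 172.31.255.255)
  192.168.0.0/16 (192.168.0.0 - 192.168.255.255)
Private (in 10.0.0.0/8)


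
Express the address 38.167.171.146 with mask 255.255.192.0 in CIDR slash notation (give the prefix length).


Binary: 11111111.11111111.11000000.00000000
Count leading 1s
Prefix: /18


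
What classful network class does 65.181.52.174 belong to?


First octet: 65
Binary: 01000001
0xxxxxxx -> Class A (1-126)
Class A, default mask 255.0.0.0 (/8)


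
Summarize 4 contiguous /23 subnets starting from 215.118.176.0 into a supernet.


Original prefix: /23
Number of subnets: 4 = 2^2
New prefix = 23 - 2 = 21
Supernet: 215.118.176.0/21


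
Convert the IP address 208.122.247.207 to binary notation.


208 = 11010000
122 = 01111010
247 = 11110111
207 = 11001111
Binary: 11010000.01111010.11110111.11001111


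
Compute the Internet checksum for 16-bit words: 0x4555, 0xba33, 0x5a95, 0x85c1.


Sum all words (with carry folding):
+ 0x4555 = 0x4555
+ 0xba33 = 0xff88
+ 0x5a95 = 0x5a1e
+ 0x85c1 = 0xdfdf
One's complement: ~0xdfdf
Checksum = 0x2020


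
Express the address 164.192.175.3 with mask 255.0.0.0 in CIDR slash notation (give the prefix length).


Binary: 11111111.00000000.00000000.00000000
Count leading 1s
Prefix: /8


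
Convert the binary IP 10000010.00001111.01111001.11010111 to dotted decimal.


10000010 = 130
00001111 = 15
01111001 = 121
11010111 = 215
IP: 130.15.121.215


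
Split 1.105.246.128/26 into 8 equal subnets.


New prefix = 26 + 3 = 29
Each subnet has 8 addresses
  1.105.246.128/29
  1.105.246.136/29
  1.105.246.144/29
  1.105.246.152/29
  1.105.246.160/29
  1.105.246.168/29
  1.105.246.176/29
  1.105.246.184/29
Subnets: 1.105.246.128/29, 1.105.246.136/29, 1.105.246.144/29, 1.105.246.152/29, 1.105.246.160/29, 1.105.246.168/29, 1.105.246.176/29, 1.105.246.184/29


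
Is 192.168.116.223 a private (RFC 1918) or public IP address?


RFC 1918 private ranges:
  10.0.0.0/8 (10.0.0.0 - 10.255.255.255)
  172.16.0.0/12 (172.16.0.0 - 172.31.255.255)
  192.168.0.0/16 (192.168.0.0 - 192.168.255.255)
Private (in 192.168.0.0/16)


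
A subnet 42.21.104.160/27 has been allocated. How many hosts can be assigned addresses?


Host bits = 32 - 27 = 5
Total addresses = 2^5 = 32
Usable = total - 2 (network and broadcast)
Usable hosts: 30


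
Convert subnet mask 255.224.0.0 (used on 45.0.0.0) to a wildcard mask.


Subnet mask: 255.224.0.0
Wildcard = 255.255.255.255 - subnet mask
255 - 255 = 0
255 - 224 = 31
255 - 0 = 255
255 - 0 = 255
Wildcard: 0.31.255.255


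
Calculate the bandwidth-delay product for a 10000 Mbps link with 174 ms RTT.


BDP = bandwidth * RTT
= 10000 Mbps * 174 ms
= 10000 * 1e6 * 174 / 1000 bits
= 1740000000 bits
= 217500000 bytes
= 212402.3438 KB
BDP = 1740000000 bits (217500000 bytes)


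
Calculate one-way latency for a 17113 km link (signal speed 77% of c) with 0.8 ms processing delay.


Speed = 0.77 * 3e5 km/s = 231000 km/s
Propagation delay = 17113 / 231000 = 0.0741 s = 74.0823 ms
Processing delay = 0.8 ms
Total one-way latency = 74.8823 ms


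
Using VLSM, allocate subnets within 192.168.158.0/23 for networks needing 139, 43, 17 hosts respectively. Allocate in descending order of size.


139 hosts -> /24 (254 usable): 192.168.158.0/24
43 hosts -> /26 (62 usable): 192.168.159.0/26
17 hosts -> /27 (30 usable): 192.168.159.64/27
Allocation: 192.168.158.0/24 (139 hosts, 254 usable); 192.168.159.0/26 (43 hosts, 62 usable); 192.168.159.64/27 (17 hosts, 30 usable)


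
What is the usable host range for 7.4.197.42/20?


Network: 7.4.192.0
Broadcast: 7.4.207.255
First usable = network + 1
Last usable = broadcast - 1
Range: 7.4.192.1 to 7.4.207.254


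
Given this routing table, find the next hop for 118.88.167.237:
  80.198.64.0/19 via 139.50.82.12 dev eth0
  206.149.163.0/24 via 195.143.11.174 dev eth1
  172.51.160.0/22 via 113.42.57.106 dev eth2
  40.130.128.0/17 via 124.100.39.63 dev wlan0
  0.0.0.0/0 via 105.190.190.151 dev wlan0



Longest prefix match for 118.88.167.237:
  /19 80.198.64.0: no
  /24 206.149.163.0: no
  /22 172.51.160.0: no
  /17 40.130.128.0: no
  /0 0.0.0.0: MATCH
Selected: next-hop 105.190.190.151 via wlan0 (matched /0)


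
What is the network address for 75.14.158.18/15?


IP:   01001011.00001110.10011110.00010010
Mask: 11111111.11111110.00000000.00000000
AND operation:
Net:  01001011.00001110.00000000.00000000
Network: 75.14.0.0/15


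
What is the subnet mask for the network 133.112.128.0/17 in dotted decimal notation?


/17 means 17 network bits, 15 host bits
Binary: 11111111111111111000000000000000
Mask: 255.255.128.0


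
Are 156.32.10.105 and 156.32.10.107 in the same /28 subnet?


Mask: 255.255.255.240
156.32.10.105 AND mask = 156.32.10.96
156.32.10.107 AND mask = 156.32.10.96
Yes, same subnet (156.32.10.96)


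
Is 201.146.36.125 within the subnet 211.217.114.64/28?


Subnet network: 211.217.114.64
Test IP AND mask: 201.146.36.112
No, 201.146.36.125 is not in 211.217.114.64/28


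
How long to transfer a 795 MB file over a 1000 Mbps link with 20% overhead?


Effective throughput = 1000 * (1 - 20/100) = 800 Mbps
File size in Mb = 795 * 8 = 6360 Mb
Time = 6360 / 800
Time = 7.95 seconds


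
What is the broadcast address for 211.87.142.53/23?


Network: 211.87.142.0/23
Host bits = 9
Set all host bits to 1:
Broadcast: 211.87.143.255


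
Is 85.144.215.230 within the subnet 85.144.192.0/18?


Subnet network: 85.144.192.0
Test IP AND mask: 85.144.192.0
Yes, 85.144.215.230 is in 85.144.192.0/18


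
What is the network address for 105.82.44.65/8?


IP:   01101001.01010010.00101100.01000001
Mask: 11111111.00000000.00000000.00000000
AND operation:
Net:  01101001.00000000.00000000.00000000
Network: 105.0.0.0/8


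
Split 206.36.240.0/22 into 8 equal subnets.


New prefix = 22 + 3 = 25
Each subnet has 128 addresses
  206.36.240.0/25
  206.36.240.128/25
  206.36.241.0/25
  206.36.241.128/25
  206.36.242.0/25
  206.36.242.128/25
  206.36.243.0/25
  206.36.243.128/25
Subnets: 206.36.240.0/25, 206.36.240.128/25, 206.36.241.0/25, 206.36.241.128/25, 206.36.242.0/25, 206.36.242.128/25, 206.36.243.0/25, 206.36.243.128/25


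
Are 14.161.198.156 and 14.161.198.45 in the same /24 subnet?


Mask: 255.255.255.0
14.161.198.156 AND mask = 14.161.198.0
14.161.198.45 AND mask = 14.161.198.0
Yes, same subnet (14.161.198.0)


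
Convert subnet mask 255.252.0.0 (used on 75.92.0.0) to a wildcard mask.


Subnet mask: 255.252.0.0
Wildcard = 255.255.255.255 - subnet mask
255 - 255 = 0
255 - 252 = 3
255 - 0 = 255
255 - 0 = 255
Wildcard: 0.3.255.255


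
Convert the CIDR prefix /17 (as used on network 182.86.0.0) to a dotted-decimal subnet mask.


/17 means 17 network bits, 15 host bits
Binary: 11111111111111111000000000000000
Mask: 255.255.128.0


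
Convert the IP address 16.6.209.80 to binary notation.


16 = 00010000
6 = 00000110
209 = 11010001
80 = 01010000
Binary: 00010000.00000110.11010001.01010000


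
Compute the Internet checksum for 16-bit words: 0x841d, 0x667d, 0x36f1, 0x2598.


Sum all words (with carry folding):
+ 0x841d = 0x841d
+ 0x667d = 0xea9a
+ 0x36f1 = 0x218c
+ 0x2598 = 0x4724
One's complement: ~0x4724
Checksum = 0xb8db


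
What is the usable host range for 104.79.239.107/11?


Network: 104.64.0.0
Broadcast: 104.95.255.255
First usable = network + 1
Last usable = broadcast - 1
Range: 104.64.0.1 to 104.95.255.254


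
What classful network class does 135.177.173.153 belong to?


First octet: 135
Binary: 10000111
10xxxxxx -> Class B (128-191)
Class B, default mask 255.255.0.0 (/16)


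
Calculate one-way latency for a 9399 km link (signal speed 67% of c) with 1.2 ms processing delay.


Speed = 0.67 * 3e5 km/s = 201000 km/s
Propagation delay = 9399 / 201000 = 0.0468 s = 46.7612 ms
Processing delay = 1.2 ms
Total one-way latency = 47.9612 ms


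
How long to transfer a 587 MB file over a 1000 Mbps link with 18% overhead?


Effective throughput = 1000 * (1 - 18/100) = 820.0 Mbps
File size in Mb = 587 * 8 = 4696 Mb
Time = 4696 / 820.0
Time = 5.7268 seconds


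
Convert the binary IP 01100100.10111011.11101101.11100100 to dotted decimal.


01100100 = 100
10111011 = 187
11101101 = 237
11100100 = 228
IP: 100.187.237.228


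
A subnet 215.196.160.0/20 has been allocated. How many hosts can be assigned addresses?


Host bits = 32 - 20 = 12
Total addresses = 2^12 = 4096
Usable = total - 2 (network and broadcast)
Usable hosts: 4094


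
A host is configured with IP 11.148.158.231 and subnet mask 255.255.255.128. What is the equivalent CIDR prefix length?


Binary: 11111111.11111111.11111111.10000000
Count leading 1s
Prefix: /25


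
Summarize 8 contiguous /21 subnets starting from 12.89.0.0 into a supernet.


Original prefix: /21
Number of subnets: 8 = 2^3
New prefix = 21 - 3 = 18
Supernet: 12.89.0.0/18


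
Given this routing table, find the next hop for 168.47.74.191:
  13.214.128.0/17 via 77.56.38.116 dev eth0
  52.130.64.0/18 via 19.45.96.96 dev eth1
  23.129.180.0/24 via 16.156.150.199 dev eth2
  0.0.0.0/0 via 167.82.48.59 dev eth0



Longest prefix match for 168.47.74.191:
  /17 13.214.128.0: no
  /18 52.130.64.0: no
  /24 23.129.180.0: no
  /0 0.0.0.0: MATCH
Selected: next-hop 167.82.48.59 via eth0 (matched /0)


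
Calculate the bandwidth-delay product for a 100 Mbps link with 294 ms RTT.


BDP = bandwidth * RTT
= 100 Mbps * 294 ms
= 100 * 1e6 * 294 / 1000 bits
= 29400000 bits
= 3675000 bytes
= 3588.8672 KB
BDP = 29400000 bits (3675000 bytes)


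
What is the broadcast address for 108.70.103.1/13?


Network: 108.64.0.0/13
Host bits = 19
Set all host bits to 1:
Broadcast: 108.71.255.255


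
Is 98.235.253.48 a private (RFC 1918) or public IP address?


RFC 1918 private ranges:
  10.0.0.0/8 (10.0.0.0 - 10.255.255.255)
  172.16.0.0/12 (172.16.0.0 - 172.31.255.255)
  192.168.0.0/16 (192.168.0.0 - 192.168.255.255)
Public (not in any RFC 1918 range)


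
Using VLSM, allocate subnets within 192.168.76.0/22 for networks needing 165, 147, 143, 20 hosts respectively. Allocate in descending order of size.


165 hosts -> /24 (254 usable): 192.168.76.0/24
147 hosts -> /24 (254 usable): 192.168.77.0/24
143 hosts -> /24 (254 usable): 192.168.78.0/24
20 hosts -> /27 (30 usable): 192.168.79.0/27
Allocation: 192.168.76.0/24 (165 hosts, 254 usable); 192.168.77.0/24 (147 hosts, 254 usable); 192.168.78.0/24 (143 hosts, 254 usable); 192.168.79.0/27 (20 hosts, 30 usable)


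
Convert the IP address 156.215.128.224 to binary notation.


156 = 10011100
215 = 11010111
128 = 10000000
224 = 11100000
Binary: 10011100.11010111.10000000.11100000


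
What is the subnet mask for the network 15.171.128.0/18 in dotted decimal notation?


/18 means 18 network bits, 14 host bits
Binary: 11111111111111111100000000000000
Mask: 255.255.192.0


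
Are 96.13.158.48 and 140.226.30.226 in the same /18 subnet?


Mask: 255.255.192.0
96.13.158.48 AND mask = 96.13.128.0
140.226.30.226 AND mask = 140.226.0.0
No, different subnets (96.13.128.0 vs 140.226.0.0)


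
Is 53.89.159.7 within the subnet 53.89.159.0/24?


Subnet network: 53.89.159.0
Test IP AND mask: 53.89.159.0
Yes, 53.89.159.7 is in 53.89.159.0/24


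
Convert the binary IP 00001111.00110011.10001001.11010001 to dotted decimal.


00001111 = 15
00110011 = 51
10001001 = 137
11010001 = 209
IP: 15.51.137.209


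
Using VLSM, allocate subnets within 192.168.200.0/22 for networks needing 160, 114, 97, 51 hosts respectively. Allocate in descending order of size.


160 hosts -> /24 (254 usable): 192.168.200.0/24
114 hosts -> /25 (126 usable): 192.168.201.0/25
97 hosts -> /25 (126 usable): 192.168.201.128/25
51 hosts -> /26 (62 usable): 192.168.202.0/26
Allocation: 192.168.200.0/24 (160 hosts, 254 usable); 192.168.201.0/25 (114 hosts, 126 usable); 192.168.201.128/25 (97 hosts, 126 usable); 192.168.202.0/26 (51 hosts, 62 usable)


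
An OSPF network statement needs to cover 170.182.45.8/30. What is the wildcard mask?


Subnet mask: 255.255.255.252
Wildcard = 255.255.255.255 - subnet mask
255 - 255 = 0
255 - 255 = 0
255 - 255 = 0
255 - 252 = 3
Wildcard: 0.0.0.3


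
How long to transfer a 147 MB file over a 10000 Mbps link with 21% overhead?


Effective throughput = 10000 * (1 - 21/100) = 7900 Mbps
File size in Mb = 147 * 8 = 1176 Mb
Time = 1176 / 7900
Time = 0.1489 seconds
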